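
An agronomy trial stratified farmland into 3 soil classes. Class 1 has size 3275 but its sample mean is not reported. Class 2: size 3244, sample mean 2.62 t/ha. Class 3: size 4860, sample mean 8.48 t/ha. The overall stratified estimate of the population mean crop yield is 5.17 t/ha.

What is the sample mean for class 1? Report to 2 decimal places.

N = 3275 + 3244 + 4860 = 11379.
Overall total = μ·N = 5.17·11379 = 58829.43.
Subtract the known strata: 3244·2.62 + 4860·8.48 = 49712.08.
Remaining total for class 1: 58829.43 − 49712.08 = 9117.35.
Divide by its size: 9117.35 / 3275 = 2.7839... → 2.78.

2.78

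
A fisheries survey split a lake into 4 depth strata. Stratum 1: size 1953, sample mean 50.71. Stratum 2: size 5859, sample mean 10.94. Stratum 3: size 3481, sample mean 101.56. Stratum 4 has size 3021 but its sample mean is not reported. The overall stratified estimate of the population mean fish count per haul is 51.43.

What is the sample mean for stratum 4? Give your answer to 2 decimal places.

Σ Nₕx̄ₕ = N·μ, so 3021·x̄_4 = 14314·51.43 − (1953·50.71 + 5859·10.94 + 3481·101.56).
= 736169.02 − 516664.45 = 219504.57.
x̄_4 = 219504.57 / 3021 = 72.6596... → 72.66.

72.66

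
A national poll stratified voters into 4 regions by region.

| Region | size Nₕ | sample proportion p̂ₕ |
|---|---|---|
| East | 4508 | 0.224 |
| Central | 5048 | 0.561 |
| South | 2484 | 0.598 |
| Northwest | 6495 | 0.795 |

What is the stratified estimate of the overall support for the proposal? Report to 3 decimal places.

N = 4508 + 5048 + 2484 + 6495 = 18535.
Overall proportion = Σ (Nₕ/N)·p̂ₕ.
Σ Nₕp̂ₕ = 1009.792 + 2831.928 + 1485.432 + 5163.525 = 10490.677.
10490.677 / 18535 = 0.56599... → 0.566.

0.566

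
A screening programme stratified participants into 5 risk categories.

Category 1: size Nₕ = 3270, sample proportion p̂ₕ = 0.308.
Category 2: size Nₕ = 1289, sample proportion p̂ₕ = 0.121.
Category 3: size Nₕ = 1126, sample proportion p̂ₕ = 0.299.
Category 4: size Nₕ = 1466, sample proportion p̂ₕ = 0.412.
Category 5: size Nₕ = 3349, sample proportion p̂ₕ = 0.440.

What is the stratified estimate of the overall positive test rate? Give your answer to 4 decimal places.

0.3407

N = 3270 + 1289 + 1126 + 1466 + 3349 = 10500.
Overall proportion = Σ (Nₕ/N)·p̂ₕ.
Σ Nₕp̂ₕ = 1007.16 + 155.969 + 336.674 + 603.992 + 1473.56 = 3577.355.
3577.355 / 10500 = 0.340700... → 0.3407.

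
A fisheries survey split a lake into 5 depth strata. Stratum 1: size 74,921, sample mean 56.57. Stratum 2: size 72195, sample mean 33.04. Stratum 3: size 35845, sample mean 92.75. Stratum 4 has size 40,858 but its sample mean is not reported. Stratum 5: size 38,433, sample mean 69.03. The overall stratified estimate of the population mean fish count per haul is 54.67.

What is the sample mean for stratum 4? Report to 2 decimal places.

Σ Nₕx̄ₕ = N·μ, so 40858·x̄_4 = 262252·54.67 − (74921·56.57 + 72195·33.04 + 35845·92.75 + 38433·69.03).
= 14337316.84 − 12601257.51 = 1736059.33.
x̄_4 = 1736059.33 / 40858 = 42.4901... → 42.49.

42.49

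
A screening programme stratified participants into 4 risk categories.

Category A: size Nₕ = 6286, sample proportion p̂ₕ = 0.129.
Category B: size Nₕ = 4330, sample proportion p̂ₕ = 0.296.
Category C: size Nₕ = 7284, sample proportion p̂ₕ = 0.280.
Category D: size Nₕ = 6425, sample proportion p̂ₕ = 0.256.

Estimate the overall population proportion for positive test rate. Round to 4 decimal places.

Wₕ = Nₕ/N with N = 24325: 0.2584, 0.1780, 0.2994, 0.2641.
p̂_st = 0.2584·0.129 + 0.1780·0.296 + 0.2994·0.280 + 0.2641·0.256 ≈ 0.237488... → 0.2375.

0.2375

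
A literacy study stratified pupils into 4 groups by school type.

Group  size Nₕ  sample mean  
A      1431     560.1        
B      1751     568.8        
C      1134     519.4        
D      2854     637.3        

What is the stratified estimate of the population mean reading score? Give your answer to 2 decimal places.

N = 7170; weights Wₕ = Nₕ/N = (0.1996, 0.2442, 0.1582, 0.3980).
x̄_st = Σ Wₕ·x̄ₕ = 0.1996·560.1 + 0.2442·568.8 + 0.1582·519.4 + 0.3980·637.3 ≈ 586.5168...
→ 586.52.

586.52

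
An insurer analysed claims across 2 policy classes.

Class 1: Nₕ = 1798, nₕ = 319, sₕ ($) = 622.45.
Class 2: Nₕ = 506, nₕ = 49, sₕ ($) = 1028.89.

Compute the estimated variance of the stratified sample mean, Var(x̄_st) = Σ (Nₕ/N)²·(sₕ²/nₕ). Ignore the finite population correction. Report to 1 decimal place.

N = 2304; Wₕ = Nₕ/N.
class 1: (1798/2304)²·622.45²/319 = 739.6609
class 2: (506/2304)²·1028.89²/49 = 1042.0244
Sum = 1781.6854 → 1781.7.

1781.7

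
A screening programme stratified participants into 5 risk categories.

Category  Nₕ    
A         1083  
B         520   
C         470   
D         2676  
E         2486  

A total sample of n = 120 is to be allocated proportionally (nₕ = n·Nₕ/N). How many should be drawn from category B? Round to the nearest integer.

N = 1083 + 520 + 470 + 2676 + 2486 = 7235.
n_B = 120·520/7235 = 8.625... → 9.

9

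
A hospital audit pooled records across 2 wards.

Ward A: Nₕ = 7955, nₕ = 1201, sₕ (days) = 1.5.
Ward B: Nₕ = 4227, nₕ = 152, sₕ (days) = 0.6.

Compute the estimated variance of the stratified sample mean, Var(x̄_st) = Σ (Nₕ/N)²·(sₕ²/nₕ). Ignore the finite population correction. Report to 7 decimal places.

N = 12182. Term for each stratum: Wₕ²sₕ²/nₕ.
Var(x̄_st) = 0.0007988821 + 0.0002851584 = 0.0010840405 → 0.0010840.

0.0010840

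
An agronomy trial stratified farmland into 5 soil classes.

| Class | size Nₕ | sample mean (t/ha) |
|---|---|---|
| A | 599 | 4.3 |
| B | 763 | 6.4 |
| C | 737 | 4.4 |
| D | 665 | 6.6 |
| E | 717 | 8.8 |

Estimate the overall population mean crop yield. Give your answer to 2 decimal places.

x̄_st = (Σ Nₕx̄ₕ) / (Σ Nₕ) = (599·4.3 + 763·6.4 + 737·4.4 + 665·6.6 + 717·8.8) / 3481
= 21400.3 / 3481 = 6.1477... → 6.15.

6.15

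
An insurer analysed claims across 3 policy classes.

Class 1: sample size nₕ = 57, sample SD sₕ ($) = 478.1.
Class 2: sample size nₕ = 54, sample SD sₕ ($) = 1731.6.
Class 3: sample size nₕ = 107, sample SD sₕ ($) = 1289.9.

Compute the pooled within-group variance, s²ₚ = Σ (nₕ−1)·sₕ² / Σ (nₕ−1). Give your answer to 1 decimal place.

Degrees of freedom: 56 + 53 + 106 = 215.
Σ(nₕ−1)sₕ² = 56·228579.61 + 53·2998438.56 + 106·1663842.01 = 348084954.9.
s²ₚ = 348084954.9 / 215 = 1618999.790... → 1618999.8.

1618999.8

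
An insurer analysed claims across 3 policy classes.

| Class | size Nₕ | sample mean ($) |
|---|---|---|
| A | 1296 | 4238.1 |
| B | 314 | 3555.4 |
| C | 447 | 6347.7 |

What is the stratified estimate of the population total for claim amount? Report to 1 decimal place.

9446395.1

A: 1296·4238.1 = 5492577.6
B: 314·3555.4 = 1116395.6
C: 447·6347.7 = 2837421.9
τ̂ = Σ Nₕx̄ₕ = 9446395.1.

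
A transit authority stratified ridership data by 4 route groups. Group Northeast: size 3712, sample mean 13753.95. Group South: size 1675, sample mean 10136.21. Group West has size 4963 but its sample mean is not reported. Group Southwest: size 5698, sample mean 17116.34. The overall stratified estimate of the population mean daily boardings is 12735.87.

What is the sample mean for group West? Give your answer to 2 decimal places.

Σ Nₕx̄ₕ = N·μ, so 4963·x̄_West = 16048·12735.87 − (3712·13753.95 + 1675·10136.21 + 5698·17116.34).
= 204385241.76 − 165561719.47 = 38823522.29.
x̄_West = 38823522.29 / 4963 = 7822.5916... → 7822.59.

7822.59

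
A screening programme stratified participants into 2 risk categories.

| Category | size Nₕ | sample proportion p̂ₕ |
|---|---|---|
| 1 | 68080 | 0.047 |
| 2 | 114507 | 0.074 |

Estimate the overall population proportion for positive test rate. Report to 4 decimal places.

Wₕ = Nₕ/N with N = 182587: 0.3729, 0.6271.
p̂_st = 0.3729·0.047 + 0.6271·0.074 ≈ 0.063933... → 0.0639.

0.0639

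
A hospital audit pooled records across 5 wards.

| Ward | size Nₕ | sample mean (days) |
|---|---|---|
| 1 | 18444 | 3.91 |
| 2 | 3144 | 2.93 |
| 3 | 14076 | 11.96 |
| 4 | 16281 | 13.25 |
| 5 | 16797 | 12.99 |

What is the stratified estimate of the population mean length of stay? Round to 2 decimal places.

N = 68742; weights Wₕ = Nₕ/N = (0.2683, 0.0457, 0.2048, 0.2368, 0.2443).
x̄_st = Σ Wₕ·x̄ₕ = 0.2683·3.91 + 0.0457·2.93 + 0.2048·11.96 + 0.2368·13.25 + 0.2443·12.99 ≈ 9.9443...
→ 9.94.

9.94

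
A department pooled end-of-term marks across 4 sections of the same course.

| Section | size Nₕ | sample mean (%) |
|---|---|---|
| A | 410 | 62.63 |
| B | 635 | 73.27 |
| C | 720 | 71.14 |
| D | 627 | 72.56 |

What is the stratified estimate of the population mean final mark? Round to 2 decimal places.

70.62

N = 410 + 635 + 720 + 627 = 2392.
Overall mean = Σ (Nₕ/N)·x̄ₕ — weight by population share, not a simple average.
Σ Nₕx̄ₕ = 410·62.63 + 635·73.27 + 720·71.14 + 627·72.56 = 25678.3 + 46526.45 + 51220.8 + 45495.12 = 168920.67.
Divide by N: 168920.67 / 2392 = 70.6190... → 70.62.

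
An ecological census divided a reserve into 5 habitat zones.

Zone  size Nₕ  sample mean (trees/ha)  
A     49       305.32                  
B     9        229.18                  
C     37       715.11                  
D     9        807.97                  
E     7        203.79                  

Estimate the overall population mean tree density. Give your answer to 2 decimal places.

N = 111; weights Wₕ = Nₕ/N = (0.4414, 0.0811, 0.3333, 0.0811, 0.0631).
x̄_st = Σ Wₕ·x̄ₕ = 0.4414·305.32 + 0.0811·229.18 + 0.3333·715.11 + 0.0811·807.97 + 0.0631·203.79 ≈ 470.0958...
→ 470.10.

470.10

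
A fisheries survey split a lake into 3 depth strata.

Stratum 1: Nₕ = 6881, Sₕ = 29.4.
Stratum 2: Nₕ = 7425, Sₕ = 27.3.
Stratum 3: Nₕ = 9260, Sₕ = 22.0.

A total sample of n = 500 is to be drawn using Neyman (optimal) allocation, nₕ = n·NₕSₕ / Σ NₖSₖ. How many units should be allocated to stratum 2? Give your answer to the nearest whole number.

Σ NₕSₕ = 6881·29.4 + 7425·27.3 + 9260·22.0 = 608723.9.
Share for 2: 202702.5/608723.9 = 0.33300.
n_2 = 500 × 0.33300 = 166.498... → 166.

166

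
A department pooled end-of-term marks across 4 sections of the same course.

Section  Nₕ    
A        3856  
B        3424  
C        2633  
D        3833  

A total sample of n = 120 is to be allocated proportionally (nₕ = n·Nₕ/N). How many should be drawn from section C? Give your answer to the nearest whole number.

Share of section C = 2633/13746 = 0.19155.
Allocate 120 × 0.19155 = 22.986... → 23.

23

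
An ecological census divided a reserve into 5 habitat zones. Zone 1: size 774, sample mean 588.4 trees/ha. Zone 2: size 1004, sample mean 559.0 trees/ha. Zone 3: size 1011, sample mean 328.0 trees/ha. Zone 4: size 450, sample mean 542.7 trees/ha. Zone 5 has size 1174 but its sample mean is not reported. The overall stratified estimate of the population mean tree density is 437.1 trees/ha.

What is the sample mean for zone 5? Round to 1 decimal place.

Σ Nₕx̄ₕ = N·μ, so 1174·x̄_5 = 4413·437.1 − (774·588.4 + 1004·559.0 + 1011·328.0 + 450·542.7).
= 1928922.3 − 1592480.6 = 336441.7.
x̄_5 = 336441.7 / 1174 = 286.577... → 286.6.

286.6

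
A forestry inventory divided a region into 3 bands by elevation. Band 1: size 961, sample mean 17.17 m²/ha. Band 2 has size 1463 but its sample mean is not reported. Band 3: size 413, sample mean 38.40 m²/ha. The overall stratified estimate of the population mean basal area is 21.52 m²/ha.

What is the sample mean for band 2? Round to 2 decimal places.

19.61

N = 961 + 1463 + 413 = 2837.
Overall total = μ·N = 21.52·2837 = 61052.24.
Subtract the known strata: 961·17.17 + 413·38.40 = 32359.57.
Remaining total for band 2: 61052.24 − 32359.57 = 28692.67.
Divide by its size: 28692.67 / 1463 = 19.6122... → 19.61.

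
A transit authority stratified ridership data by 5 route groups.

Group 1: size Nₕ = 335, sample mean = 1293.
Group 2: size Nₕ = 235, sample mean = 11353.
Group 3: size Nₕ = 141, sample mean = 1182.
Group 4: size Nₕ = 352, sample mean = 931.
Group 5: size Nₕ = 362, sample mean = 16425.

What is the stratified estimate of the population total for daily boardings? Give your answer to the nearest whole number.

Estimate total by summing Nₕ·x̄ₕ over strata.
335·1293 + 235·11353 + 141·1182 + 352·931 + 362·16425 = 433155 + 2667955 + 166662 + 327712 + 5945850 = 9541334.

9541334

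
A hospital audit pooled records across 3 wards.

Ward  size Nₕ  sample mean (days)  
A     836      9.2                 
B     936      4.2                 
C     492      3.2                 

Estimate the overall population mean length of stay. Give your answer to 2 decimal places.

5.83

x̄_st = (Σ Nₕx̄ₕ) / (Σ Nₕ) = (836·9.2 + 936·4.2 + 492·3.2) / 2264
= 13196.8 / 2264 = 5.8290... → 5.83.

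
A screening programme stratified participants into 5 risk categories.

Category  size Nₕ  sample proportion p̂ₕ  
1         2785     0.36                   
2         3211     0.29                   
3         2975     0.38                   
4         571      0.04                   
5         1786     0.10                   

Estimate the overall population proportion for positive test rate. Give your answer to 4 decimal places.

Wₕ = Nₕ/N with N = 11328: 0.2459, 0.2835, 0.2626, 0.0504, 0.1577.
p̂_st = 0.2459·0.36 + 0.2835·0.29 + 0.2626·0.38 + 0.0504·0.04 + 0.1577·0.10 ≈ 0.288288... → 0.2883.

0.2883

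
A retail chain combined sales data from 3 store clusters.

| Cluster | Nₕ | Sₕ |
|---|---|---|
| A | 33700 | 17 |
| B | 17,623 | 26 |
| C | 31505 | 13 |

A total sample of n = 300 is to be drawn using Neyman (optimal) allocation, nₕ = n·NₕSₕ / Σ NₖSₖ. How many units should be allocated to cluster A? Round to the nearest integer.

A: NₕSₕ = 33700·17 = 572900
B: NₕSₕ = 17623·26 = 458198
C: NₕSₕ = 31505·13 = 409565
Σ NₕSₕ = 1440663.
n_A = 300·572900/1440663 = 119.299... → 119.

119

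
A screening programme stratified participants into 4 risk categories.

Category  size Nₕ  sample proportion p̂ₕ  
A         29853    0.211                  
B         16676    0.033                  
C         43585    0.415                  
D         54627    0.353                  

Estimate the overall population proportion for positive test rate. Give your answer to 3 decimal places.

Wₕ = Nₕ/N with N = 144741: 0.2063, 0.1152, 0.3011, 0.3774.
p̂_st = 0.2063·0.211 + 0.1152·0.033 + 0.3011·0.415 + 0.3774·0.353 ≈ 0.30551... → 0.306.

0.306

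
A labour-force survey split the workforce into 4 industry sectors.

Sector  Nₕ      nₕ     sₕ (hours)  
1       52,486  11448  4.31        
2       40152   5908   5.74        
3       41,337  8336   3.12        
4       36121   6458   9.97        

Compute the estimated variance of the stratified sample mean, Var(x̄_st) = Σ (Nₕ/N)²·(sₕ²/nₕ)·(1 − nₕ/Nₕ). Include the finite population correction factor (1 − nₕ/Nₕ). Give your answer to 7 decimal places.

N = 170096; Wₕ = Nₕ/N.
sector 1: (52486/170096)²·4.31²/11448·(1 − 11448/52486) = 0.0001207998
sector 2: (40152/170096)²·5.74²/5908·(1 − 5908/40152) = 0.0002650250
sector 3: (41337/170096)²·3.12²/8336·(1 − 8336/41337) = 0.0000550591
sector 4: (36121/170096)²·9.97²/6458·(1 − 6458/36121) = 0.0005700053
Sum = 0.0010108893 → 0.0010109.

0.0010109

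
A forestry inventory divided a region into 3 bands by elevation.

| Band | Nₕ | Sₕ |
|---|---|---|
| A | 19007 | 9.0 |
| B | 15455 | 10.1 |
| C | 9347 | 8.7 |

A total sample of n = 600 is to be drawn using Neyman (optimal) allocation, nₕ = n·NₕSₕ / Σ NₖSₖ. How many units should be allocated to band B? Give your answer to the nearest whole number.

229

Σ NₕSₕ = 19007·9.0 + 15455·10.1 + 9347·8.7 = 408477.4.
Share for B: 156095.5/408477.4 = 0.38214.
n_B = 600 × 0.38214 = 229.284... → 229.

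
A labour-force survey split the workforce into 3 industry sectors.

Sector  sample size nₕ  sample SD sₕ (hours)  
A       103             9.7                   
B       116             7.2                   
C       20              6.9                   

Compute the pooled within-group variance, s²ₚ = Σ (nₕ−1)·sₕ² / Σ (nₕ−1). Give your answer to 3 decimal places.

A: (103−1)·9.7² = 102·94.09 = 9597.18
B: (116−1)·7.2² = 115·51.84 = 5961.6
C: (20−1)·6.9² = 19·47.61 = 904.59
Numerator = 16463.37; denominator = Σ(nₕ−1) = 236.
s²ₚ = 16463.37/236 = 69.76004... → 69.760.

69.760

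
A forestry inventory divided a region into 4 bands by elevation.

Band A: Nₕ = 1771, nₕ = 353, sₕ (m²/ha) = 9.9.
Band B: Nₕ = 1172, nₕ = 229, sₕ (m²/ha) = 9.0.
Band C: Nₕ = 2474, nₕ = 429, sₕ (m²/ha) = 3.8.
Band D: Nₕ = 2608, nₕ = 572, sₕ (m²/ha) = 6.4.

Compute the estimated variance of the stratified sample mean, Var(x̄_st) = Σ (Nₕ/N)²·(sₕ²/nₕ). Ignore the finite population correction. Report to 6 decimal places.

0.031828

N = 8025; Wₕ = Nₕ/N.
band A: (1771/8025)²·9.9²/353 = 0.013522056
band B: (1172/8025)²·9.0²/229 = 0.007544226
band C: (2474/8025)²·3.8²/429 = 0.003199037
band D: (2608/8025)²·6.4²/572 = 0.007562911
Sum = 0.031828230 → 0.031828.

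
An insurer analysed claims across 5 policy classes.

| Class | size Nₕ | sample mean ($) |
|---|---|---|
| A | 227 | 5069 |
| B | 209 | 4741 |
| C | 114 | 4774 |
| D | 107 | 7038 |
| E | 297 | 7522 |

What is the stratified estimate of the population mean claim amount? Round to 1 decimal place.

N = 954; weights Wₕ = Nₕ/N = (0.2379, 0.2191, 0.1195, 0.1122, 0.3113).
x̄_st = Σ Wₕ·x̄ₕ = 0.2379·5069 + 0.2191·4741 + 0.1195·4774 + 0.1122·7038 + 0.3113·7522 ≈ 5946.403...
→ 5946.4.

5946.4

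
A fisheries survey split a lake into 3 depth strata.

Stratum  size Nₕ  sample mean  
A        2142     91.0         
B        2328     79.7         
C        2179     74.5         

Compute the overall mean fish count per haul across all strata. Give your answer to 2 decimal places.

N = 6649; weights Wₕ = Nₕ/N = (0.3222, 0.3501, 0.3277).
x̄_st = Σ Wₕ·x̄ₕ = 0.3222·91.0 + 0.3501·79.7 + 0.3277·74.5 ≈ 81.6362...
→ 81.64.

81.64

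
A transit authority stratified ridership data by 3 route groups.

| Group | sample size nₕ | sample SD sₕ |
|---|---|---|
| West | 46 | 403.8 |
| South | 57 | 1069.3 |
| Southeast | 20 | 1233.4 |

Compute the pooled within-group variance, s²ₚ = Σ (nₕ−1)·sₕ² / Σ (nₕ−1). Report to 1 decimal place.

835601.9

Degrees of freedom: 45 + 56 + 19 = 120.
Σ(nₕ−1)sₕ² = 45·163054.44 + 56·1143402.49 + 19·1521275.56 = 100272224.88.
s²ₚ = 100272224.88 / 120 = 835601.874 → 835601.9.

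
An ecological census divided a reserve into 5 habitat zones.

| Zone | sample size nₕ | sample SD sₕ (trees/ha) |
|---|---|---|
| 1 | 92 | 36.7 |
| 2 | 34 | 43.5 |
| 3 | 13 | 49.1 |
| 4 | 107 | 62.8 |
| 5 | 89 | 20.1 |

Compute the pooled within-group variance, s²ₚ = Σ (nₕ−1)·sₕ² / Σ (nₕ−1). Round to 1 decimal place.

2022.9

1: (92−1)·36.7² = 91·1346.89 = 122566.99
2: (34−1)·43.5² = 33·1892.25 = 62444.25
3: (13−1)·49.1² = 12·2410.81 = 28929.72
4: (107−1)·62.8² = 106·3943.84 = 418047.04
5: (89−1)·20.1² = 88·404.01 = 35552.88
Numerator = 667540.88; denominator = Σ(nₕ−1) = 330.
s²ₚ = 667540.88/330 = 2022.851... → 2022.9.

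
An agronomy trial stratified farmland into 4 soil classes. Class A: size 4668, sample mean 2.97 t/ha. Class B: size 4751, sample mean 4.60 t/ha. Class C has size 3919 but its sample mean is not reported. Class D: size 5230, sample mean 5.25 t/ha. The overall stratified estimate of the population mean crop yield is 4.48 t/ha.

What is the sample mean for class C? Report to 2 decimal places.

Σ Nₕx̄ₕ = N·μ, so 3919·x̄_C = 18568·4.48 − (4668·2.97 + 4751·4.60 + 5230·5.25).
= 83184.64 − 63176.06 = 20008.58.
x̄_C = 20008.58 / 3919 = 5.1055... → 5.11.

5.11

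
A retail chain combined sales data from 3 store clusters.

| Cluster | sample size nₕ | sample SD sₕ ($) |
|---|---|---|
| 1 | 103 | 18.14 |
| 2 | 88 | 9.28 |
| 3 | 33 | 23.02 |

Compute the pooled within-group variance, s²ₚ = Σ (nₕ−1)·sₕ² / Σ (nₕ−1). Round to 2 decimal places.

Degrees of freedom: 102 + 87 + 32 = 221.
Σ(nₕ−1)sₕ² = 102·329.0596 + 87·86.1184 + 32·529.9204 = 58013.8328.
s²ₚ = 58013.8328 / 221 = 262.5060... → 262.51.

262.51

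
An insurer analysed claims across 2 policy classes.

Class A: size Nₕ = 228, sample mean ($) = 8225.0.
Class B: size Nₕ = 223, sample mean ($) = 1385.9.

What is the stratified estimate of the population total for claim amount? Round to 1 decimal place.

2184355.7

Estimate total by summing Nₕ·x̄ₕ over strata.
228·8225.0 + 223·1385.9 = 1875300 + 309055.7 = 2184355.7.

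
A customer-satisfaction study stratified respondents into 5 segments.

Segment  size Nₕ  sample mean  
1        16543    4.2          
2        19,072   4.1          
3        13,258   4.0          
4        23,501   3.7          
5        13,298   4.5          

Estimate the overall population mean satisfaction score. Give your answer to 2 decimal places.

x̄_st = (Σ Nₕx̄ₕ) / (Σ Nₕ) = (16543·4.2 + 19072·4.1 + 13258·4.0 + 23501·3.7 + 13298·4.5) / 85672
= 347502.5 / 85672 = 4.0562... → 4.06.

4.06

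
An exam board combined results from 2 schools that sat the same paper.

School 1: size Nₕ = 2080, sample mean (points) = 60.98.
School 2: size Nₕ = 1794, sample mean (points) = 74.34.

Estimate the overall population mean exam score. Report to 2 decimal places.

67.17

N = 3874; weights Wₕ = Nₕ/N = (0.5369, 0.4631).
x̄_st = Σ Wₕ·x̄ₕ = 0.5369·60.98 + 0.4631·74.34 ≈ 67.1668...
→ 67.17.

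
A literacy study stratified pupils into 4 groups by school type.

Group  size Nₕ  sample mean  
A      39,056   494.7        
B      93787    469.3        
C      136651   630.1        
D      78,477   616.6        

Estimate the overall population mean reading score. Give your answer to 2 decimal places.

568.52

N = 39056 + 93787 + 136651 + 78477 = 347971.
The stratified mean weights each stratum mean by its population share Nₕ/N.
Σ Nₕx̄ₕ = 39056·494.7 + 93787·469.3 + 136651·630.1 + 78477·616.6 = 19321003.2 + 44014239.1 + 86103795.1 + 48388918.2 = 197827955.6.
Divide by N: 197827955.6 / 347971 = 568.5185... → 568.52.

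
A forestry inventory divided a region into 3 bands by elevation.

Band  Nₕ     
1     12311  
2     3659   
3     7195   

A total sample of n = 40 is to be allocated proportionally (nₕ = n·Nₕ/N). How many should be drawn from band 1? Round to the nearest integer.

Share of band 1 = 12311/23165 = 0.53145.
Allocate 40 × 0.53145 = 21.258... → 21.

21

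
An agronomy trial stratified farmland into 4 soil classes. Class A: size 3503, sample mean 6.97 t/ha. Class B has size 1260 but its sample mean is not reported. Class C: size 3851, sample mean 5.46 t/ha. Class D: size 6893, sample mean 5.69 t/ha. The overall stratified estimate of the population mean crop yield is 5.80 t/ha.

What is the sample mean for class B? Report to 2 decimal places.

N = 3503 + 1260 + 3851 + 6893 = 15507.
Overall total = μ·N = 5.80·15507 = 89940.6.
Subtract the known strata: 3503·6.97 + 3851·5.46 + 6893·5.69 = 84663.54.
Remaining total for class B: 89940.6 − 84663.54 = 5277.06.
Divide by its size: 5277.06 / 1260 = 4.1881... → 4.19.

4.19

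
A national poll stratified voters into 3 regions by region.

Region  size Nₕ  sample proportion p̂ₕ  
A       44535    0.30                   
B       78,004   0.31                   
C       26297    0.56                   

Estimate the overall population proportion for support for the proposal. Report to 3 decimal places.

0.351

Wₕ = Nₕ/N with N = 148836: 0.2992, 0.5241, 0.1767.
p̂_st = 0.2992·0.30 + 0.5241·0.31 + 0.1767·0.56 ≈ 0.35118... → 0.351.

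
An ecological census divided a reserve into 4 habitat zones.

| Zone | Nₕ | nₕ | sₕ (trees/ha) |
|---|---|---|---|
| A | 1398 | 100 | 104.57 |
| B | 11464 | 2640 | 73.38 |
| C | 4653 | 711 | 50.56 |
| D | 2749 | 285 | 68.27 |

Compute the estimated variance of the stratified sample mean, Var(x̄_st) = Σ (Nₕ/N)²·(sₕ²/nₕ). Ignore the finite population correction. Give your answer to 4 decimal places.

1.6638

N = 20264; Wₕ = Nₕ/N.
zone A: (1398/20264)²·104.57²/100 = 0.5204490
zone B: (11464/20264)²·73.38²/2640 = 0.6527900
zone C: (4653/20264)²·50.56²/711 = 0.1895659
zone D: (2749/20264)²·68.27²/285 = 0.3009637
Sum = 1.6637686 → 1.6638.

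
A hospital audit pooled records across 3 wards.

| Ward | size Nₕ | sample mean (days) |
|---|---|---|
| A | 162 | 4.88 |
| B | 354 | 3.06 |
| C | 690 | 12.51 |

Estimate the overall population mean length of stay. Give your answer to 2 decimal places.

8.71

N = 1206; weights Wₕ = Nₕ/N = (0.1343, 0.2935, 0.5721).
x̄_st = Σ Wₕ·x̄ₕ = 0.1343·4.88 + 0.2935·3.06 + 0.5721·12.51 ≈ 8.7112...
→ 8.71.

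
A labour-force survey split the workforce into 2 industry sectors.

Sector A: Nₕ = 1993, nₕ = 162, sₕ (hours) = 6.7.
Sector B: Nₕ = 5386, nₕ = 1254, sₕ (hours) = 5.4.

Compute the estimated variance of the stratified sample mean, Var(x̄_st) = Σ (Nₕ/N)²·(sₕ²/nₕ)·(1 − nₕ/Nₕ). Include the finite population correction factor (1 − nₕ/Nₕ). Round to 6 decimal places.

N = 7379; Wₕ = Nₕ/N.
sector A: (1993/7379)²·6.7²/162·(1 − 162/1993) = 0.018570997
sector B: (5386/7379)²·5.4²/1254·(1 − 1254/5386) = 0.009504333
Sum = 0.028075329 → 0.028075.

0.028075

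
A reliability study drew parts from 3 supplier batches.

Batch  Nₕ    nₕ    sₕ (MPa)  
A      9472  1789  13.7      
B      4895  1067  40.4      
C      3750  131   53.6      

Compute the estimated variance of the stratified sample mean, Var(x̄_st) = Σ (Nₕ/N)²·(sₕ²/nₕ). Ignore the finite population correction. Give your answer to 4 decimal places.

N = 18117; Wₕ = Nₕ/N.
batch A: (9472/18117)²·13.7²/1789 = 0.0286775
batch B: (4895/18117)²·40.4²/1067 = 0.1116686
batch C: (3750/18117)²·53.6²/131 = 0.9396113
Sum = 1.0799575 → 1.0800.

1.0800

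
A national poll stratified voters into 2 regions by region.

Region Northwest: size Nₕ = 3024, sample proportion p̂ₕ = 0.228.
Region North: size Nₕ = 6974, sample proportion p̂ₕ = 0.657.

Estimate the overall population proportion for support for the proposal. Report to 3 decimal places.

0.527

Wₕ = Nₕ/N with N = 9998: 0.3025, 0.6975.
p̂_st = 0.3025·0.228 + 0.6975·0.657 ≈ 0.52724... → 0.527.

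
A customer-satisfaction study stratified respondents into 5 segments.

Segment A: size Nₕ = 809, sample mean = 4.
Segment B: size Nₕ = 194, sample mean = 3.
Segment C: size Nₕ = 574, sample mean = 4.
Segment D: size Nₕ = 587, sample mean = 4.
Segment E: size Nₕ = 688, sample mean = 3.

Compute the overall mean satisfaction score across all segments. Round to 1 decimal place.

N = 809 + 194 + 574 + 587 + 688 = 2852.
Weight each subgroup mean by Nₕ/N and sum.
Σ Nₕx̄ₕ = 809·4 + 194·3 + 574·4 + 587·4 + 688·3 = 3236 + 582 + 2296 + 2348 + 2064 = 10526.
Divide by N: 10526 / 2852 = 3.691... → 3.7.

3.7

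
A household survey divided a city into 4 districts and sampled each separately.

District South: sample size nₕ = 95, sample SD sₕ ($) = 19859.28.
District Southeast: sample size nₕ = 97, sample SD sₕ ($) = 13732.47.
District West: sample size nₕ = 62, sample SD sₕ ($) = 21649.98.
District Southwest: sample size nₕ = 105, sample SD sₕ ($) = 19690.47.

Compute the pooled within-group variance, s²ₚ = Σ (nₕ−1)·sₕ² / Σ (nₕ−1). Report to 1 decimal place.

South: (95−1)·19859.28² = 94·394391002.1184 = 37072754199.1296
Southeast: (97−1)·13732.47² = 96·188580732.3009 = 18103750300.8864
West: (62−1)·21649.98² = 61·468721634.0004 = 28592019674.0244
Southwest: (105−1)·19690.47² = 104·387714608.8209 = 40322319317.3736
Numerator = 124090843491.414; denominator = Σ(nₕ−1) = 355.
s²ₚ = 124090843491.414/355 = 349551671.807... → 349551671.8.

349551671.8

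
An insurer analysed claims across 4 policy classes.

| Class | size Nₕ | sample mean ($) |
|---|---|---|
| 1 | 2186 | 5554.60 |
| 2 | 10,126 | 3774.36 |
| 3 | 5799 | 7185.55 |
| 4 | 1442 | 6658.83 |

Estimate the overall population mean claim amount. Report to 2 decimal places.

5197.80

N = 19553; weights Wₕ = Nₕ/N = (0.1118, 0.5179, 0.2966, 0.0737).
x̄_st = Σ Wₕ·x̄ₕ = 0.1118·5554.60 + 0.5179·3774.36 + 0.2966·7185.55 + 0.0737·6658.83 ≈ 5197.7989...
→ 5197.80.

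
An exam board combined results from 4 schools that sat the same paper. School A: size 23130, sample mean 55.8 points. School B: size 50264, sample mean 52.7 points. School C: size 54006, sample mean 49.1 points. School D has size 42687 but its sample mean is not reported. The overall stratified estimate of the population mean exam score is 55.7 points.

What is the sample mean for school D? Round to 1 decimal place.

67.5

Σ Nₕx̄ₕ = N·μ, so 42687·x̄_D = 170087·55.7 − (23130·55.8 + 50264·52.7 + 54006·49.1).
= 9473845.9 − 6591261.4 = 2882584.5.
x̄_D = 2882584.5 / 42687 = 67.528... → 67.5.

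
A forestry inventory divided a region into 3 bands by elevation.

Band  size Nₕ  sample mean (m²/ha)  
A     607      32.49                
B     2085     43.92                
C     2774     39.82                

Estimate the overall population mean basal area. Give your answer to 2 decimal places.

40.57

N = 5466; weights Wₕ = Nₕ/N = (0.1111, 0.3814, 0.5075).
x̄_st = Σ Wₕ·x̄ₕ = 0.1111·32.49 + 0.3814·43.92 + 0.5075·39.82 ≈ 40.5699...
→ 40.57.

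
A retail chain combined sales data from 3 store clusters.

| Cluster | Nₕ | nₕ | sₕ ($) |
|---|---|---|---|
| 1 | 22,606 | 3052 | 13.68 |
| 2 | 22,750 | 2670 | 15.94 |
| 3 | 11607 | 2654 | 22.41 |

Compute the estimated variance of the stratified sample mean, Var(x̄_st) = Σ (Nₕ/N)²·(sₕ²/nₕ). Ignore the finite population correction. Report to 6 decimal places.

0.032693

N = 56963; Wₕ = Nₕ/N.
cluster 1: (22606/56963)²·13.68²/3052 = 0.009657160
cluster 2: (22750/56963)²·15.94²/2670 = 0.015178976
cluster 3: (11607/56963)²·22.41²/2654 = 0.007856644
Sum = 0.032692779 → 0.032693.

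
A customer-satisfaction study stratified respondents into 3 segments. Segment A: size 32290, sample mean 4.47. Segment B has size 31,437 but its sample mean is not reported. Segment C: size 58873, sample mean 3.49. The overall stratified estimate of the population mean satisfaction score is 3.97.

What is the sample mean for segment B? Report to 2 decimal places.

4.36

Σ Nₕx̄ₕ = N·μ, so 31437·x̄_B = 122600·3.97 − (32290·4.47 + 58873·3.49).
= 486722 − 349803.07 = 136918.93.
x̄_B = 136918.93 / 31437 = 4.3553... → 4.36.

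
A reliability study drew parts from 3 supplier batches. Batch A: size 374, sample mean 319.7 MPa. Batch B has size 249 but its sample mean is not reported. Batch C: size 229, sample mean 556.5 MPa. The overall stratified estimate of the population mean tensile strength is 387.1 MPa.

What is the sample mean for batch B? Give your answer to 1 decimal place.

N = 374 + 249 + 229 = 852.
Overall total = μ·N = 387.1·852 = 329809.2.
Subtract the known strata: 374·319.7 + 229·556.5 = 247006.3.
Remaining total for batch B: 329809.2 − 247006.3 = 82802.9.
Divide by its size: 82802.9 / 249 = 332.542... → 332.5.

332.5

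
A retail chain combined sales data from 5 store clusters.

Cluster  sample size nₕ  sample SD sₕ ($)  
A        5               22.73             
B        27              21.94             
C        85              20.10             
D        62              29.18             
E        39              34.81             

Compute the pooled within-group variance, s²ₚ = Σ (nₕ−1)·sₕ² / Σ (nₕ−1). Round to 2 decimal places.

A: (5−1)·22.73² = 4·516.6529 = 2066.6116
B: (27−1)·21.94² = 26·481.3636 = 12515.4536
C: (85−1)·20.10² = 84·404.01 = 33936.84
D: (62−1)·29.18² = 61·851.4724 = 51939.8164
E: (39−1)·34.81² = 38·1211.7361 = 46045.9718
Numerator = 146504.6934; denominator = Σ(nₕ−1) = 213.
s²ₚ = 146504.6934/213 = 687.8155... → 687.82.

687.82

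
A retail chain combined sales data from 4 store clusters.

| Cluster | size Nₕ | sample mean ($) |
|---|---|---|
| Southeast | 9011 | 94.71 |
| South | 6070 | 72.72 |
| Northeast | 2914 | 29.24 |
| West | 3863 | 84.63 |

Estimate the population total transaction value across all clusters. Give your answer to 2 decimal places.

1706973.26

Population total = Σ Nₕ·x̄ₕ (each stratum's size times its mean).
9011·94.71 + 6070·72.72 + 2914·29.24 + 3863·84.63 = 853431.81 + 441410.4 + 85205.36 + 326925.69 = 1706973.26.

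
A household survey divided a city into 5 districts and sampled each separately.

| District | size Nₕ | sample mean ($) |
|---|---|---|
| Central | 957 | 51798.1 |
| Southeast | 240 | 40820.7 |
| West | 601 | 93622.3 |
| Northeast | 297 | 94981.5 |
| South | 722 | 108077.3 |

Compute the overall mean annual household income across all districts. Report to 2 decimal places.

78763.25

N = 2817; weights Wₕ = Nₕ/N = (0.3397, 0.0852, 0.2133, 0.1054, 0.2563).
x̄_st = Σ Wₕ·x̄ₕ = 0.3397·51798.1 + 0.0852·40820.7 + 0.2133·93622.3 + 0.1054·94981.5 + 0.2563·108077.3 ≈ 78763.2475...
→ 78763.25.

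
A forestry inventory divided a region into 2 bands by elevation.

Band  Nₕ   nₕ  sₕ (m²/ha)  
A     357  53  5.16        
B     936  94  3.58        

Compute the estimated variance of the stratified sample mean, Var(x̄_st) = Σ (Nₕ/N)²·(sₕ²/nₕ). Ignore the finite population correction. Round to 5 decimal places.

0.10975

N = 1293; Wₕ = Nₕ/N.
band A: (357/1293)²·5.16²/53 = 0.03829684
band B: (936/1293)²·3.58²/94 = 0.07144846
Sum = 0.10974529 → 0.10975.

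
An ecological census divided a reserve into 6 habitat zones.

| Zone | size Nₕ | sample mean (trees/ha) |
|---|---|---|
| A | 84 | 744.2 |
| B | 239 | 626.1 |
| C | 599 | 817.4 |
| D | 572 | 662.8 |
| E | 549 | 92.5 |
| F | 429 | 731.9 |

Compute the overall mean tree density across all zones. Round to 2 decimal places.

N = 84 + 239 + 599 + 572 + 549 + 429 = 2472.
The stratified mean weights each stratum mean by its population share Nₕ/N.
Σ Nₕx̄ₕ = 84·744.2 + 239·626.1 + 599·817.4 + 572·662.8 + 549·92.5 + 429·731.9 = 62512.8 + 149637.9 + 489622.6 + 379121.6 + 50782.5 + 313985.1 = 1445662.5.
Divide by N: 1445662.5 / 2472 = 584.8149... → 584.81.

584.81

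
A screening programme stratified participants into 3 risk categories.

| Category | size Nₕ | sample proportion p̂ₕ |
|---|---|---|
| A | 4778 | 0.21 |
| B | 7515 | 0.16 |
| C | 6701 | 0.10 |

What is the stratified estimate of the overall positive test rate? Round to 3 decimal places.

N = 4778 + 7515 + 6701 = 18994.
Overall proportion = Σ (Nₕ/N)·p̂ₕ.
Σ Nₕp̂ₕ = 1003.38 + 1202.4 + 670.1 = 2875.88.
2875.88 / 18994 = 0.15141... → 0.151.

0.151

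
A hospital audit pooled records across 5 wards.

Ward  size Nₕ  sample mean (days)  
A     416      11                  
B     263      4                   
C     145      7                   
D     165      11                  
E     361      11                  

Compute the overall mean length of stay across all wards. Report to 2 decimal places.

N = 416 + 263 + 145 + 165 + 361 = 1350.
Weight each subgroup mean by Nₕ/N and sum.
Σ Nₕx̄ₕ = 416·11 + 263·4 + 145·7 + 165·11 + 361·11 = 4576 + 1052 + 1015 + 1815 + 3971 = 12429.
Divide by N: 12429 / 1350 = 9.2067... → 9.21.

9.21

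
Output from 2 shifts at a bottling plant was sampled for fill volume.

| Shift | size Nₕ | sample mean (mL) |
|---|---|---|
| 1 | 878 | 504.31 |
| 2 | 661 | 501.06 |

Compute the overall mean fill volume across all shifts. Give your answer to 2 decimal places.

502.91

x̄_st = (Σ Nₕx̄ₕ) / (Σ Nₕ) = (878·504.31 + 661·501.06) / 1539
= 773984.84 / 1539 = 502.9141... → 502.91.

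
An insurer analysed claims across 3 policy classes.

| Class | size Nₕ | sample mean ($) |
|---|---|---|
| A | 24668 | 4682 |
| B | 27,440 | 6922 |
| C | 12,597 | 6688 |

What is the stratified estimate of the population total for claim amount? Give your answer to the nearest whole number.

389683992

A: 24668·4682 = 115495576
B: 27440·6922 = 189939680
C: 12597·6688 = 84248736
τ̂ = Σ Nₕx̄ₕ = 389683992.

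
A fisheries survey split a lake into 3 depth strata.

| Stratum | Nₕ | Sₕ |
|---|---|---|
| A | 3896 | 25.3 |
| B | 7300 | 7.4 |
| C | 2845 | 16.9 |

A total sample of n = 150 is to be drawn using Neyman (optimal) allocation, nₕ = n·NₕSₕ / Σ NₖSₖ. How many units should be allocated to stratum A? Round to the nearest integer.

A: NₕSₕ = 3896·25.3 = 98568.8
B: NₕSₕ = 7300·7.4 = 54020
C: NₕSₕ = 2845·16.9 = 48080.5
Σ NₕSₕ = 200669.3.
n_A = 150·98568.8/200669.3 = 73.680... → 74.

74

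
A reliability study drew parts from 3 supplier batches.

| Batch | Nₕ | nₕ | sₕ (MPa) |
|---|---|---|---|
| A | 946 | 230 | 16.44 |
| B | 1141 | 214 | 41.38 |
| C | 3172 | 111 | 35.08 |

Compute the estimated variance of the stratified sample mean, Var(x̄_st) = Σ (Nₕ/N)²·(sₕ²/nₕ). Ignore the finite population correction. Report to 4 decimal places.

4.4479

N = 5259. Term for each stratum: Wₕ²sₕ²/nₕ.
Var(x̄_st) = 0.0380235 + 0.3766449 + 4.0332599 = 4.4479283 → 4.4479.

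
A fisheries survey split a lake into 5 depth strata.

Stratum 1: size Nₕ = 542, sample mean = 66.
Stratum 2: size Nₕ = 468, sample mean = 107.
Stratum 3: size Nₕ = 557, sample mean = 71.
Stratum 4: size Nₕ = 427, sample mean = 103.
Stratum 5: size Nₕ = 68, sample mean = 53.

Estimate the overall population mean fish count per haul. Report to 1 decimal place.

N = 542 + 468 + 557 + 427 + 68 = 2062.
Weight each subgroup mean by Nₕ/N and sum.
Σ Nₕx̄ₕ = 542·66 + 468·107 + 557·71 + 427·103 + 68·53 = 35772 + 50076 + 39547 + 43981 + 3604 = 172980.
Divide by N: 172980 / 2062 = 83.889... → 83.9.

83.9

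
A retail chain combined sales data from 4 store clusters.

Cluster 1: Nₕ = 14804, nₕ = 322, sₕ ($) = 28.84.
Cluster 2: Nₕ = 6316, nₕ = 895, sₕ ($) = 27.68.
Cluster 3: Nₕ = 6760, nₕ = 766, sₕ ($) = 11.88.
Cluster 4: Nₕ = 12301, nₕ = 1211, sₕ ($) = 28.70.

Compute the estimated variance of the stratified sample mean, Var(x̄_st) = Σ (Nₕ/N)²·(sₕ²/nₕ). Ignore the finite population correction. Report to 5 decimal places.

0.44075

N = 40181. Term for each stratum: Wₕ²sₕ²/nₕ.
Var(x̄_st) = 0.35063181 + 0.02115202 + 0.00521502 + 0.06374689 = 0.44074574 → 0.44075.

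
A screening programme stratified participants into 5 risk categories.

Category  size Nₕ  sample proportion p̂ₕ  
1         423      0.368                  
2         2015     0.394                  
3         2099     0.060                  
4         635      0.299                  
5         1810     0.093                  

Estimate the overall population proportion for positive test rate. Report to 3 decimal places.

0.205

N = 423 + 2015 + 2099 + 635 + 1810 = 6982.
Overall proportion = Σ (Nₕ/N)·p̂ₕ.
Σ Nₕp̂ₕ = 155.664 + 793.91 + 125.94 + 189.865 + 168.33 = 1433.709.
1433.709 / 6982 = 0.20534... → 0.205.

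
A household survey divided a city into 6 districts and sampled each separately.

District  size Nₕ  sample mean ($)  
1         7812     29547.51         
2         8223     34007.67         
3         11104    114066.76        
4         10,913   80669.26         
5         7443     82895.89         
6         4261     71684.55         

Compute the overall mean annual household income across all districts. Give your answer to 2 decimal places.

N = 49756; weights Wₕ = Nₕ/N = (0.1570, 0.1653, 0.2232, 0.2193, 0.1496, 0.0856).
x̄_st = Σ Wₕ·x̄ₕ = 0.1570·29547.51 + 0.1653·34007.67 + 0.2232·114066.76 + 0.2193·80669.26 + 0.1496·82895.89 + 0.0856·71684.55 ≈ 71948.1697...
→ 71948.17.

71948.17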